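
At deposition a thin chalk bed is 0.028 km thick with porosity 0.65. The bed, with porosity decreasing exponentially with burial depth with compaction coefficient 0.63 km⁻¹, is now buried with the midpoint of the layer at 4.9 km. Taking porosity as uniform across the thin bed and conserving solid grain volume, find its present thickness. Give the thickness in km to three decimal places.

0.010 km

Porosity at 4.9 km: phi = 0.65·exp(−0.63×4.9) = 0.0297
Solid-volume conservation: h(1−phi) = h₀(1−phi₀) ⇒ h = h₀·(1−phi₀)/(1−phi)
h = 0.028 × (1 − 0.65)/(1 − 0.0297) = 0.028 × 0.3607 = 0.0101 km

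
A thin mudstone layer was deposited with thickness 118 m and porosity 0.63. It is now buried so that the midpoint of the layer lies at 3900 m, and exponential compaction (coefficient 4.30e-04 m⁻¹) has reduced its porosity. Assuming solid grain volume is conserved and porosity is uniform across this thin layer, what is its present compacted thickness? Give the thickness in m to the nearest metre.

49 m

Working in km (1 km = 1000 m; c in km⁻¹ = c in m⁻¹ × 1000):
Porosity at 3.9 km: φ = 0.63·exp(−0.43×3.9) = 0.1178
Solid-volume conservation: h(1−φ) = h₀(1−φ₀) ⇒ h = h₀·(1−φ₀)/(1−φ)
h = 0.118 × (1 − 0.63)/(1 − 0.1178) = 0.118 × 0.4194 = 0.0495 km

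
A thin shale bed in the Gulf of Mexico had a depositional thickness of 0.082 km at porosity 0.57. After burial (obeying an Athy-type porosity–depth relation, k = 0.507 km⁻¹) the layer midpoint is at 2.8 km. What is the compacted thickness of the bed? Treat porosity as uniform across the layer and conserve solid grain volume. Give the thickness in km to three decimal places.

Porosity at 2.8 km: n = 0.57·exp(−0.507×2.8) = 0.1378
Solid-volume conservation: h(1−n) = h₀(1−n₀) ⇒ h = h₀·(1−n₀)/(1−n)
h = 0.082 × (1 − 0.57)/(1 − 0.1378) = 0.082 × 0.4987 = 0.0409 km

0.041 km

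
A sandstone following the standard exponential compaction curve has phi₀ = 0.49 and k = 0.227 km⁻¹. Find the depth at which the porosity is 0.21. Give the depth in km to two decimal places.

3.73 km

Invert Athy's law: d = ln(phi₀/phi) / k
d = ln(0.49/0.21) / 0.227 = ln(2.333) / 0.227 = 0.8473 / 0.227 = 3.733 km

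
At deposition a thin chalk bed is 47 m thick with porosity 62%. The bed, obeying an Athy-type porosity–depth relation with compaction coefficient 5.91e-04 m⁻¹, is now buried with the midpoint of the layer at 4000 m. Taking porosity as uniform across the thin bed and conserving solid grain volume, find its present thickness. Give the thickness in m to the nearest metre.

Working in km (1 km = 1000 m; β in km⁻¹ = β in m⁻¹ × 1000):
Porosity at 4 km: phi = 0.62·exp(−0.591×4) = 0.0583
Solid-volume conservation: h(1−phi) = h₀(1−phi₀) ⇒ h = h₀·(1−phi₀)/(1−phi)
h = 0.047 × (1 − 0.62)/(1 − 0.0583) = 0.047 × 0.4035 = 0.0190 km

19 m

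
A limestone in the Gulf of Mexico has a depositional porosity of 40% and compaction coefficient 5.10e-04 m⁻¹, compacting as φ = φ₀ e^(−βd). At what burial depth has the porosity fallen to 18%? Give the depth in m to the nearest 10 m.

1570 m

Working in km (1 km = 1000 m; β in km⁻¹ = β in m⁻¹ × 1000):
Invert Athy's law: d = ln(φ₀/φ) / β
d = ln(0.4/0.18) / 0.51 = ln(2.222) / 0.51 = 0.7985 / 0.51 = 1.566 km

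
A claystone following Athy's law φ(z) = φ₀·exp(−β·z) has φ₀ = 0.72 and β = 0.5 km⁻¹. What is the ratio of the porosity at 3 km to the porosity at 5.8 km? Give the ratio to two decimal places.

4.06

φ(z₁)/φ(z₂) = e^(−β·z₁)/e^(−β·z₂) = e^{β(z₂−z₁)}
= exp(0.5 × 2.8) = exp(1.4) = 4.0552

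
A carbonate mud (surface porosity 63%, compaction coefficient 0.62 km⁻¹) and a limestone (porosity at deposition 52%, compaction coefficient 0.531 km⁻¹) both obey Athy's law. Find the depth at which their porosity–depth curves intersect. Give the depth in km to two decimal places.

2.16 km

Set n₀ₐ e^(−kₐZ) = n₀ᵦ e^(−kᵦZ) ⇒ ln(n₀ₐ/n₀ᵦ) = (kₐ − kᵦ)·Z
Z = ln(0.63/0.52) / (0.62 − 0.531) = 0.1919 / 0.089 = 2.156 km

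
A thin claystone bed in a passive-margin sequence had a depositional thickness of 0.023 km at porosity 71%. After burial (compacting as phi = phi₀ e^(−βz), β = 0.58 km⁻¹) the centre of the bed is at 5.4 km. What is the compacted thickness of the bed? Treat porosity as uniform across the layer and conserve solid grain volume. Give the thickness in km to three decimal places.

Porosity at 5.4 km: phi = 0.71·exp(−0.58×5.4) = 0.0310
Solid-volume conservation: h(1−phi) = h₀(1−phi₀) ⇒ h = h₀·(1−phi₀)/(1−phi)
h = 0.023 × (1 − 0.71)/(1 − 0.0310) = 0.023 × 0.2993 = 0.0069 km

0.007 km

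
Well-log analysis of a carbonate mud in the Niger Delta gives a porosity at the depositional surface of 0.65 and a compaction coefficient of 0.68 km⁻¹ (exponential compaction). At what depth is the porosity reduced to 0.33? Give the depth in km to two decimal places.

1.00 km

Invert Athy's law: z = ln(phi₀/phi) / k
z = ln(0.65/0.33) / 0.68 = ln(1.97) / 0.68 = 0.6779 / 0.68 = 0.997 km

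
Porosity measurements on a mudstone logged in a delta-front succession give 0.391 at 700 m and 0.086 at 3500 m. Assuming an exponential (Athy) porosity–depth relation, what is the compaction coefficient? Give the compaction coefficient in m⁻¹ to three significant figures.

Working in km (1 km = 1000 m; k in km⁻¹ = k in m⁻¹ × 1000):
Athy: n(d) = n₀ e^(−kd) ⇒ n₁/n₂ = e^{k(d₂−d₁)} ⇒ k = ln(n₁/n₂)/(d₂−d₁)
k = ln(0.391/0.086) / (3.5 − 0.7) = ln(4.547) / 2.8 = 1.5144 / 2.8 = 0.5408 km⁻¹

0.000541 m⁻¹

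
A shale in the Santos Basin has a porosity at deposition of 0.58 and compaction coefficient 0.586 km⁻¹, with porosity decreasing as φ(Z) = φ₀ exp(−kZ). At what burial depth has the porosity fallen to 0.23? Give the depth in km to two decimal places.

Invert Athy's law: Z = ln(φ₀/φ) / k
Z = ln(0.58/0.23) / 0.586 = ln(2.522) / 0.586 = 0.9249 / 0.586 = 1.578 km

1.58 km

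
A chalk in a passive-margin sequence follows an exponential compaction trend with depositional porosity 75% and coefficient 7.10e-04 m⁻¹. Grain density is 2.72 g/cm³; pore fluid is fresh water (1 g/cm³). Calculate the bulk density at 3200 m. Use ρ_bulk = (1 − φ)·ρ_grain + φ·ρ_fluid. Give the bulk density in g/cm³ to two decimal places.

2.59 g/cm³

Working in km (1 km = 1000 m; k in km⁻¹ = k in m⁻¹ × 1000):
Porosity at depth: φ = 0.75·exp(−0.71×3.2) = 0.75×0.1031 = 0.0773
Bulk density: ρ_b = (1−φ)ρ_g + φ·ρ_f = 0.9227×2.72 + 0.0773×1
       = 2.510 + 0.077 = 2.587 g/cm³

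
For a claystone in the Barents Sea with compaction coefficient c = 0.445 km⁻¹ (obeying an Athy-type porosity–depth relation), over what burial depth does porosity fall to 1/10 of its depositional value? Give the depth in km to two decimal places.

phi/phi₀ = 1/10 ⇒ exp(−c·Z) = 1/10 ⇒ Z = ln(10) / c
Z = 2.3026 / 0.445 = 5.174 km

5.17 km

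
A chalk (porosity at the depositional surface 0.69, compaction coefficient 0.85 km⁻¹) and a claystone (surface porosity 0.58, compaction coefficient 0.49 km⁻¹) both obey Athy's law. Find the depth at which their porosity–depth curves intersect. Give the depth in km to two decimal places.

0.48 km

Set phi₀ₐ e^(−βₐz) = phi₀ᵦ e^(−βᵦz) ⇒ ln(phi₀ₐ/phi₀ᵦ) = (βₐ − βᵦ)·z
z = ln(0.69/0.58) / (0.85 − 0.49) = 0.1737 / 0.36 = 0.482 km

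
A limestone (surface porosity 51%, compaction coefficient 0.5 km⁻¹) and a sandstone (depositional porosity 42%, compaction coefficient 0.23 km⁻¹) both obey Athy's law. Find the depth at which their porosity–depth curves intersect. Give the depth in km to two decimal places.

0.72 km

Set φ₀ₐ e^(−kₐz) = φ₀ᵦ e^(−kᵦz) ⇒ ln(φ₀ₐ/φ₀ᵦ) = (kₐ − kᵦ)·z
z = ln(0.51/0.42) / (0.5 − 0.23) = 0.1942 / 0.27 = 0.719 km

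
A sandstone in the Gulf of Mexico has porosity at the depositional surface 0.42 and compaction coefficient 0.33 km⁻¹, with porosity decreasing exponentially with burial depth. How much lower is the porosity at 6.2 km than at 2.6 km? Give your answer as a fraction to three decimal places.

0.124

n(2.6) = 0.42·e^(−0.33×2.6) = 0.1781
n(6.2) = 0.42·e^(−0.33×6.2) = 0.0543
Δn = 0.1781 − 0.0543 = 0.1238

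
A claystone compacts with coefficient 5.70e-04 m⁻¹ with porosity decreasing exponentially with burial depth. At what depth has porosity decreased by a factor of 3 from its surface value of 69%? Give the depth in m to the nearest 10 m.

1930 m

Working in km (1 km = 1000 m; β in km⁻¹ = β in m⁻¹ × 1000):
φ/φ₀ = 1/3 ⇒ exp(−β·d) = 1/3 ⇒ d = ln(3) / β
d = 1.0986 / 0.57 = 1.927 km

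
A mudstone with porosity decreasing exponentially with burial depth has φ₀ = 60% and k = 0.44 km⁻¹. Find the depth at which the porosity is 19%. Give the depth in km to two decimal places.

2.61 km

Invert Athy's law: Z = ln(φ₀/φ) / k
Z = ln(0.6/0.19) / 0.44 = ln(3.158) / 0.44 = 1.1499 / 0.44 = 2.613 km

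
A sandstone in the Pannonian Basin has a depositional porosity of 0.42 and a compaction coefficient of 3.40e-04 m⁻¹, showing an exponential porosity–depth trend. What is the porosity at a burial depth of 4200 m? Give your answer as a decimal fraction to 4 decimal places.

Working in km (1 km = 1000 m; k in km⁻¹ = k in m⁻¹ × 1000):
n = n₀·exp(−k·Z) = 0.42 × exp(−0.34 × 4.2) = 0.42 × exp(−1.428)
  = 0.42 × 0.2398 = 0.1007

0.1007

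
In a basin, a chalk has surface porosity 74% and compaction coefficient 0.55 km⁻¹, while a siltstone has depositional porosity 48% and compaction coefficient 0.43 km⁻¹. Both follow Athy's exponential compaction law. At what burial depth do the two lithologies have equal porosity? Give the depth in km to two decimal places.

Set φ₀ₐ e^(−kₐd) = φ₀ᵦ e^(−kᵦd) ⇒ ln(φ₀ₐ/φ₀ᵦ) = (kₐ − kᵦ)·d
d = ln(0.74/0.48) / (0.55 − 0.43) = 0.4329 / 0.12 = 3.607 km

3.61 km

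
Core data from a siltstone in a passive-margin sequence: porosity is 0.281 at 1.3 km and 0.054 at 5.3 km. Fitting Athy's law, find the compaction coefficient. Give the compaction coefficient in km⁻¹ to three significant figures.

0.412 km⁻¹

Athy: φ(Z) = φ₀ e^(−cZ) ⇒ φ₁/φ₂ = e^{c(Z₂−Z₁)} ⇒ c = ln(φ₁/φ₂)/(Z₂−Z₁)
c = ln(0.281/0.054) / (5.3 − 1.3) = ln(5.204) / 4 = 1.6494 / 4 = 0.4123 km⁻¹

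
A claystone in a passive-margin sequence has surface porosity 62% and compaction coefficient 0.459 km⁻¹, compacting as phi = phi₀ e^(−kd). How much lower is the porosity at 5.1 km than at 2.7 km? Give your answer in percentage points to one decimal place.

12.0 percentage points

phi(2.7) = 0.62·e^(−0.459×2.7) = 0.1795
phi(5.1) = 0.62·e^(−0.459×5.1) = 0.0597
Δphi = 0.1795 − 0.0597 = 0.1199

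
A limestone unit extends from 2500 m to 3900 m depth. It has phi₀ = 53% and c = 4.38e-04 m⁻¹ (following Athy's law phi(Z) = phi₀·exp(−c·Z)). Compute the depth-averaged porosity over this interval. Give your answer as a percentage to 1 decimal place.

13.3%

Working in km (1 km = 1000 m; c in km⁻¹ = c in m⁻¹ × 1000):
⟨phi⟩ = (1/(Z₂−Z₁)) ∫ phi₀ e^(−cZ) dZ = phi₀·(e^(−c·Z₁) − e^(−c·Z₂)) / (c·(Z₂−Z₁))
e^(−0.438×2.5) = 0.3345; e^(−0.438×3.9) = 0.1812
⟨phi⟩ = 0.53 × (0.3345 − 0.1812) / (0.438 × 1.4) = 0.53 × 0.2501 = 0.1325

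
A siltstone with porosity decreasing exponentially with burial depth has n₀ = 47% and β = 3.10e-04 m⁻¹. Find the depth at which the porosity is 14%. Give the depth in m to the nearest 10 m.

Working in km (1 km = 1000 m; β in km⁻¹ = β in m⁻¹ × 1000):
Invert Athy's law: z = ln(n₀/n) / β
z = ln(0.47/0.14) / 0.31 = ln(3.357) / 0.31 = 1.2111 / 0.31 = 3.907 km

3910 m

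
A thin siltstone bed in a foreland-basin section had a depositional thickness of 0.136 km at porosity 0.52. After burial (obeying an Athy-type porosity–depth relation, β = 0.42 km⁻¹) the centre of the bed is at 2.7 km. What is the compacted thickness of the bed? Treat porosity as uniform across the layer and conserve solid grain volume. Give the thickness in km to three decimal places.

0.078 km

Porosity at 2.7 km: n = 0.52·exp(−0.42×2.7) = 0.1673
Solid-volume conservation: h(1−n) = h₀(1−n₀) ⇒ h = h₀·(1−n₀)/(1−n)
h = 0.136 × (1 − 0.52)/(1 − 0.1673) = 0.136 × 0.5764 = 0.0784 km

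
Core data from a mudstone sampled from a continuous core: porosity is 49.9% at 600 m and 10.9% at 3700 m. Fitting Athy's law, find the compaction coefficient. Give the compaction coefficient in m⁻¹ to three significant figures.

0.000491 m⁻¹

Working in km (1 km = 1000 m; k in km⁻¹ = k in m⁻¹ × 1000):
Athy: n(d) = n₀ e^(−kd) ⇒ n₁/n₂ = e^{k(d₂−d₁)} ⇒ k = ln(n₁/n₂)/(d₂−d₁)
k = ln(0.499/0.109) / (3.7 − 0.6) = ln(4.578) / 3.1 = 1.5213 / 3.1 = 0.4907 km⁻¹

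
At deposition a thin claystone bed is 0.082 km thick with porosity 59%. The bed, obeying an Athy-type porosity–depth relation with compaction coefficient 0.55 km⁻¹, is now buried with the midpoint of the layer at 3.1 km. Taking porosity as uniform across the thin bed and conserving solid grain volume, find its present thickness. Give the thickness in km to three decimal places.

0.038 km

Porosity at 3.1 km: phi = 0.59·exp(−0.55×3.1) = 0.1072
Solid-volume conservation: h(1−phi) = h₀(1−phi₀) ⇒ h = h₀·(1−phi₀)/(1−phi)
h = 0.082 × (1 − 0.59)/(1 − 0.1072) = 0.082 × 0.4593 = 0.0377 km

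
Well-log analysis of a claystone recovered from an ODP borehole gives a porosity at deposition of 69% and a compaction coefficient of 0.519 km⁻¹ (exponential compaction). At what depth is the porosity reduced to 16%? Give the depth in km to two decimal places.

Invert Athy's law: d = ln(n₀/n) / k
d = ln(0.69/0.16) / 0.519 = ln(4.312) / 0.519 = 1.4615 / 0.519 = 2.816 km

2.82 km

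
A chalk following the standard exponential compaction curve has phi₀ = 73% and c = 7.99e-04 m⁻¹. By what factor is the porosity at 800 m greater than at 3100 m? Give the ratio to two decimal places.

Working in km (1 km = 1000 m; c in km⁻¹ = c in m⁻¹ × 1000):
phi(d₁)/phi(d₂) = e^(−c·d₁)/e^(−c·d₂) = e^{c(d₂−d₁)}
= exp(0.799 × 2.3) = exp(1.838) = 6.2821

6.28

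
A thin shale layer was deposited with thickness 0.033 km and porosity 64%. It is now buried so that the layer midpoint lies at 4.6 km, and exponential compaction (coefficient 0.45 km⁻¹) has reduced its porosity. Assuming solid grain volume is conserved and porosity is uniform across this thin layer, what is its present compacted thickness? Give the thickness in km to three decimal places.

0.013 km

Porosity at 4.6 km: φ = 0.64·exp(−0.45×4.6) = 0.0808
Solid-volume conservation: h(1−φ) = h₀(1−φ₀) ⇒ h = h₀·(1−φ₀)/(1−φ)
h = 0.033 × (1 − 0.64)/(1 − 0.0808) = 0.033 × 0.3916 = 0.0129 km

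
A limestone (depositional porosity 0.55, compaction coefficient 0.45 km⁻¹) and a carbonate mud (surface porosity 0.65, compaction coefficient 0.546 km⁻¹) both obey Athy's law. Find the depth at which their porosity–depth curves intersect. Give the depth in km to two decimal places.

Set phi₀ₐ e^(−kₐZ) = phi₀ᵦ e^(−kᵦZ) ⇒ ln(phi₀ₐ/phi₀ᵦ) = (kₐ − kᵦ)·Z
Z = ln(0.55/0.65) / (0.45 − 0.546) = -0.1671 / -0.096 = 1.740 km

1.74 km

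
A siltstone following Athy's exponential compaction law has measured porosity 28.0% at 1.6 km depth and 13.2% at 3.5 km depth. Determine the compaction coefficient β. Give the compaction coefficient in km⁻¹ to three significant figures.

Athy: n(z) = n₀ e^(−βz) ⇒ n₁/n₂ = e^{β(z₂−z₁)} ⇒ β = ln(n₁/n₂)/(z₂−z₁)
β = ln(0.28/0.132) / (3.5 − 1.6) = ln(2.121) / 1.9 = 0.7520 / 1.9 = 0.3958 km⁻¹

0.396 km⁻¹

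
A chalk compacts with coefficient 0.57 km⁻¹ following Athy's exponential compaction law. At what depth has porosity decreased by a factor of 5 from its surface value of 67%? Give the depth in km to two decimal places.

n/n₀ = 1/5 ⇒ exp(−c·d) = 1/5 ⇒ d = ln(5) / c
d = 1.6094 / 0.57 = 2.824 km

2.82 km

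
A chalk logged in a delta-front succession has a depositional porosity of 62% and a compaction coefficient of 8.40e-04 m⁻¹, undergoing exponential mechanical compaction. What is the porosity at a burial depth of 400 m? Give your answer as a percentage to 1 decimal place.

Working in km (1 km = 1000 m; β in km⁻¹ = β in m⁻¹ × 1000):
phi = phi₀·exp(−β·d) = 0.62 × exp(−0.84 × 0.4) = 0.62 × exp(−0.336)
  = 0.62 × 0.7146 = 0.4431

44.3%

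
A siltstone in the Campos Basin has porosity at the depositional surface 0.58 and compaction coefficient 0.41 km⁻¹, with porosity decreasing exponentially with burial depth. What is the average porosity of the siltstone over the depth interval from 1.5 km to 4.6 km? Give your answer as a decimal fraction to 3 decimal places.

⟨n⟩ = (1/(Z₂−Z₁)) ∫ n₀ e^(−βZ) dZ = n₀·(e^(−β·Z₁) − e^(−β·Z₂)) / (β·(Z₂−Z₁))
e^(−0.41×1.5) = 0.5406; e^(−0.41×4.6) = 0.1517
⟨n⟩ = 0.58 × (0.5406 − 0.1517) / (0.41 × 3.1) = 0.58 × 0.3060 = 0.1775

0.177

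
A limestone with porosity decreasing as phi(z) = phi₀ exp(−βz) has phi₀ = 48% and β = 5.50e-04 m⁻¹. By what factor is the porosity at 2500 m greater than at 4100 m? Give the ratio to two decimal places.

2.41

Working in km (1 km = 1000 m; β in km⁻¹ = β in m⁻¹ × 1000):
phi(z₁)/phi(z₂) = e^(−β·z₁)/e^(−β·z₂) = e^{β(z₂−z₁)}
= exp(0.55 × 1.6) = exp(0.88) = 2.4109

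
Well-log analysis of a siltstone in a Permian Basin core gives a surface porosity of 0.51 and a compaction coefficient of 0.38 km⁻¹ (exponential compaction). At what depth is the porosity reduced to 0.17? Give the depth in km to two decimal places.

Invert Athy's law: Z = ln(n₀/n) / c
Z = ln(0.51/0.17) / 0.38 = ln(3) / 0.38 = 1.0986 / 0.38 = 2.891 km

2.89 km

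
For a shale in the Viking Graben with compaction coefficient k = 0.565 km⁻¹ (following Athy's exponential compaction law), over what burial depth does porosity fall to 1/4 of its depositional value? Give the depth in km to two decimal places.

2.45 km

n/n₀ = 1/4 ⇒ exp(−k·d) = 1/4 ⇒ d = ln(4) / k
d = 1.3863 / 0.565 = 2.454 km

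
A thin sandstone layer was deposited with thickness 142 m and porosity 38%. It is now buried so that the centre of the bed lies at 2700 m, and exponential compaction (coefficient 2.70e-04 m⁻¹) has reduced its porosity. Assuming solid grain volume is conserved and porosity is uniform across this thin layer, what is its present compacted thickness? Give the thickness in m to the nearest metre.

Working in km (1 km = 1000 m; k in km⁻¹ = k in m⁻¹ × 1000):
Porosity at 2.7 km: φ = 0.38·exp(−0.27×2.7) = 0.1833
Solid-volume conservation: h(1−φ) = h₀(1−φ₀) ⇒ h = h₀·(1−φ₀)/(1−φ)
h = 0.142 × (1 − 0.38)/(1 − 0.1833) = 0.142 × 0.7592 = 0.1078 km

108 m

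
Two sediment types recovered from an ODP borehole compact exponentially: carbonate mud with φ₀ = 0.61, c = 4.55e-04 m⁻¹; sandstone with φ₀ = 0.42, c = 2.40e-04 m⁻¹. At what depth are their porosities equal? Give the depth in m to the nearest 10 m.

Working in km (1 km = 1000 m; c in km⁻¹ = c in m⁻¹ × 1000):
Set φ₀ₐ e^(−cₐz) = φ₀ᵦ e^(−cᵦz) ⇒ ln(φ₀ₐ/φ₀ᵦ) = (cₐ − cᵦ)·z
z = ln(0.61/0.42) / (0.455 − 0.24) = 0.3732 / 0.215 = 1.736 km

1740 m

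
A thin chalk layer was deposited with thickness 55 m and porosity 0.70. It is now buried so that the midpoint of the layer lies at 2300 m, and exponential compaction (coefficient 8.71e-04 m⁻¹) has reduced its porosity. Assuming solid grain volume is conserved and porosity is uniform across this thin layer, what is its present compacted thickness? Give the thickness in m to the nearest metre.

18 m

Working in km (1 km = 1000 m; k in km⁻¹ = k in m⁻¹ × 1000):
Porosity at 2.3 km: φ = 0.7·exp(−0.871×2.3) = 0.0944
Solid-volume conservation: h(1−φ) = h₀(1−φ₀) ⇒ h = h₀·(1−φ₀)/(1−φ)
h = 0.055 × (1 − 0.7)/(1 − 0.0944) = 0.055 × 0.3313 = 0.0182 km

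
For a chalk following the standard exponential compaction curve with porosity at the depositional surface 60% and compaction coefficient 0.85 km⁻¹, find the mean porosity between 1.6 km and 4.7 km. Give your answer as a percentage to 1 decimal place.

5.4%

⟨phi⟩ = (1/(Z₂−Z₁)) ∫ phi₀ e^(−cZ) dZ = phi₀·(e^(−c·Z₁) − e^(−c·Z₂)) / (c·(Z₂−Z₁))
e^(−0.85×1.6) = 0.2567; e^(−0.85×4.7) = 0.0184
⟨phi⟩ = 0.6 × (0.2567 − 0.0184) / (0.85 × 3.1) = 0.6 × 0.0904 = 0.0543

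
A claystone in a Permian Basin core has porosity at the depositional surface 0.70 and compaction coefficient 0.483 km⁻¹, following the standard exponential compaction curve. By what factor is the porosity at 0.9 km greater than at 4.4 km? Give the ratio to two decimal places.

phi(z₁)/phi(z₂) = e^(−k·z₁)/e^(−k·z₂) = e^{k(z₂−z₁)}
= exp(0.483 × 3.5) = exp(1.691) = 5.4222

5.42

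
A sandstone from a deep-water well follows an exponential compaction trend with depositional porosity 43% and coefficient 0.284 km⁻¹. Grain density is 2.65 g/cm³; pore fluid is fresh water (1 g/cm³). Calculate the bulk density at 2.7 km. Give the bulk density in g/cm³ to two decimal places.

Porosity at depth: φ = 0.43·exp(−0.284×2.7) = 0.43×0.4645 = 0.1997
Bulk density: ρ_b = (1−φ)ρ_g + φ·ρ_f = 0.8003×2.65 + 0.1997×1
       = 2.121 + 0.200 = 2.320 g/cm³

2.32 g/cm³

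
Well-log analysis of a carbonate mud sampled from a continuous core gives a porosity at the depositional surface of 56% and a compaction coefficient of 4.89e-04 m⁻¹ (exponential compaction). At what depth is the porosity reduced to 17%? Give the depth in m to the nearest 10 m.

Working in km (1 km = 1000 m; c in km⁻¹ = c in m⁻¹ × 1000):
Invert Athy's law: d = ln(phi₀/phi) / c
d = ln(0.56/0.17) / 0.489 = ln(3.294) / 0.489 = 1.1921 / 0.489 = 2.438 km

2440 m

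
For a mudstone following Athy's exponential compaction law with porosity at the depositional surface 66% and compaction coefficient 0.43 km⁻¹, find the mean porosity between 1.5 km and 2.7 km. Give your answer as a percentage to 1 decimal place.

⟨φ⟩ = (1/(d₂−d₁)) ∫ φ₀ e^(−kd) dd = φ₀·(e^(−k·d₁) − e^(−k·d₂)) / (k·(d₂−d₁))
e^(−0.43×1.5) = 0.5247; e^(−0.43×2.7) = 0.3132
⟨φ⟩ = 0.66 × (0.5247 − 0.3132) / (0.43 × 1.2) = 0.66 × 0.4099 = 0.2705

27.1%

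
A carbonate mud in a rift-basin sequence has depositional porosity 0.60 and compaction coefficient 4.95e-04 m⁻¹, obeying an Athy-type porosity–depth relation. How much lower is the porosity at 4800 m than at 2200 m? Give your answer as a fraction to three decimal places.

Working in km (1 km = 1000 m; k in km⁻¹ = k in m⁻¹ × 1000):
phi(2.2) = 0.6·e^(−0.495×2.2) = 0.2019
phi(4.8) = 0.6·e^(−0.495×4.8) = 0.0558
Δphi = 0.2019 − 0.0558 = 0.1462

0.146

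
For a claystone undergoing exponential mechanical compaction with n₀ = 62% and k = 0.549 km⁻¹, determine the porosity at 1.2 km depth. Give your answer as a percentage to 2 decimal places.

32.08%

n = n₀·exp(−k·d) = 0.62 × exp(−0.549 × 1.2) = 0.62 × exp(−0.6588)
  = 0.62 × 0.5175 = 0.3208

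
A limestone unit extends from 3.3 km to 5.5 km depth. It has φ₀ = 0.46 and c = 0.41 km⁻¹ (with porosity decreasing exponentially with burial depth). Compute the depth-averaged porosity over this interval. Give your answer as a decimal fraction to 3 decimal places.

0.078

⟨φ⟩ = (1/(z₂−z₁)) ∫ φ₀ e^(−cz) dz = φ₀·(e^(−c·z₁) − e^(−c·z₂)) / (c·(z₂−z₁))
e^(−0.41×3.3) = 0.2585; e^(−0.41×5.5) = 0.1049
⟨φ⟩ = 0.46 × (0.2585 − 0.1049) / (0.41 × 2.2) = 0.46 × 0.1703 = 0.0783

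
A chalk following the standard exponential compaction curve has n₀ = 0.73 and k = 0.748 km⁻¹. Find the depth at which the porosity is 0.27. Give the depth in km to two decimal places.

Invert Athy's law: Z = ln(n₀/n) / k
Z = ln(0.73/0.27) / 0.748 = ln(2.704) / 0.748 = 0.9946 / 0.748 = 1.330 km

1.33 km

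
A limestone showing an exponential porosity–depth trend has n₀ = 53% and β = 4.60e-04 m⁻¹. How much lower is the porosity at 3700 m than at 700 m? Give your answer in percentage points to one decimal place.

28.7 percentage points

Working in km (1 km = 1000 m; β in km⁻¹ = β in m⁻¹ × 1000):
n(0.7) = 0.53·e^(−0.46×0.7) = 0.3841
n(3.7) = 0.53·e^(−0.46×3.7) = 0.0966
Δn = 0.3841 − 0.0966 = 0.2875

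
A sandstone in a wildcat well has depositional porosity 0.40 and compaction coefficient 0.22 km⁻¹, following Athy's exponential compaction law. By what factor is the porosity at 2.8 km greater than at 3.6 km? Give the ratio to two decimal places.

phi(Z₁)/phi(Z₂) = e^(−c·Z₁)/e^(−c·Z₂) = e^{c(Z₂−Z₁)}
= exp(0.22 × 0.8) = exp(0.176) = 1.1924

1.19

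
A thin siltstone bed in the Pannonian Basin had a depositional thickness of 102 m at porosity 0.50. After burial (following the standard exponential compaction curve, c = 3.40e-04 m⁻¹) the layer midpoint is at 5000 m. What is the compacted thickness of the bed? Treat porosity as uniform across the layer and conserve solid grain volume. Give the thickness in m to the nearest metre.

56 m

Working in km (1 km = 1000 m; c in km⁻¹ = c in m⁻¹ × 1000):
Porosity at 5 km: phi = 0.5·exp(−0.34×5) = 0.0913
Solid-volume conservation: h(1−phi) = h₀(1−phi₀) ⇒ h = h₀·(1−phi₀)/(1−phi)
h = 0.102 × (1 − 0.5)/(1 − 0.0913) = 0.102 × 0.5503 = 0.0561 km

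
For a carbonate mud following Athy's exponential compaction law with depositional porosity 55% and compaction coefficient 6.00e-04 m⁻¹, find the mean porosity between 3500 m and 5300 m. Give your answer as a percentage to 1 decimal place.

4.1%

Working in km (1 km = 1000 m; k in km⁻¹ = k in m⁻¹ × 1000):
⟨phi⟩ = (1/(Z₂−Z₁)) ∫ phi₀ e^(−kZ) dZ = phi₀·(e^(−k·Z₁) − e^(−k·Z₂)) / (k·(Z₂−Z₁))
e^(−0.6×3.5) = 0.1225; e^(−0.6×5.3) = 0.0416
⟨phi⟩ = 0.55 × (0.1225 − 0.0416) / (0.6 × 1.8) = 0.55 × 0.0749 = 0.0412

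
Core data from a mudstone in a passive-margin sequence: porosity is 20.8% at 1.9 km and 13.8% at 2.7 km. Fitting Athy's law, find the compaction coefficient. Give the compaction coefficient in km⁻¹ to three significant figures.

0.513 km⁻¹

Athy: phi(Z) = phi₀ e^(−βZ) ⇒ phi₁/phi₂ = e^{β(Z₂−Z₁)} ⇒ β = ln(phi₁/phi₂)/(Z₂−Z₁)
β = ln(0.208/0.138) / (2.7 − 1.9) = ln(1.507) / 0.8 = 0.4103 / 0.8 = 0.5129 km⁻¹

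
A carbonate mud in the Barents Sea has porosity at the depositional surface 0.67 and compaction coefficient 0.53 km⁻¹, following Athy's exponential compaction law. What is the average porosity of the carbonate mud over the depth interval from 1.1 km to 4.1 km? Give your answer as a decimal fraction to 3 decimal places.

0.187

⟨n⟩ = (1/(z₂−z₁)) ∫ n₀ e^(−βz) dz = n₀·(e^(−β·z₁) − e^(−β·z₂)) / (β·(z₂−z₁))
e^(−0.53×1.1) = 0.5582; e^(−0.53×4.1) = 0.1138
⟨n⟩ = 0.67 × (0.5582 − 0.1138) / (0.53 × 3) = 0.67 × 0.2795 = 0.1873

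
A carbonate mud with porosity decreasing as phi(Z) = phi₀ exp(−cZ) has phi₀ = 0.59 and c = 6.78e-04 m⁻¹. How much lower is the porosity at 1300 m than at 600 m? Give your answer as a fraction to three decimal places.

Working in km (1 km = 1000 m; c in km⁻¹ = c in m⁻¹ × 1000):
phi(0.6) = 0.59·e^(−0.678×0.6) = 0.3928
phi(1.3) = 0.59·e^(−0.678×1.3) = 0.2444
Δphi = 0.3928 − 0.2444 = 0.1484

0.148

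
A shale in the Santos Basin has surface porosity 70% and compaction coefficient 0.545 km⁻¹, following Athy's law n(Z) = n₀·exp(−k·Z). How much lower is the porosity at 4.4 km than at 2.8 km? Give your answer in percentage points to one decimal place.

8.9 percentage points

n(2.8) = 0.7·e^(−0.545×2.8) = 0.1522
n(4.4) = 0.7·e^(−0.545×4.4) = 0.0636
Δn = 0.1522 − 0.0636 = 0.0886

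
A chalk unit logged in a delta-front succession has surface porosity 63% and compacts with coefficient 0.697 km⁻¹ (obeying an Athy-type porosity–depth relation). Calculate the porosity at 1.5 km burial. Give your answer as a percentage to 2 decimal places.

φ = φ₀·exp(−β·Z) = 0.63 × exp(−0.697 × 1.5) = 0.63 × exp(−1.045)
  = 0.63 × 0.3515 = 0.2215

22.15%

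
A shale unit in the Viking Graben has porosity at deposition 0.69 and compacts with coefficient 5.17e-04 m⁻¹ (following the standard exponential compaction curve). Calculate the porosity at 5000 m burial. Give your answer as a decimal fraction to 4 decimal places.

Working in km (1 km = 1000 m; k in km⁻¹ = k in m⁻¹ × 1000):
φ = φ₀·exp(−k·d) = 0.69 × exp(−0.517 × 5) = 0.69 × exp(−2.585)
  = 0.69 × 0.0754 = 0.0520

0.0520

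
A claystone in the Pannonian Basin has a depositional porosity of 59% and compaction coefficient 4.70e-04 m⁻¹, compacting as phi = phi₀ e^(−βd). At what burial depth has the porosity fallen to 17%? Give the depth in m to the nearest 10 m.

2650 m

Working in km (1 km = 1000 m; β in km⁻¹ = β in m⁻¹ × 1000):
Invert Athy's law: d = ln(phi₀/phi) / β
d = ln(0.59/0.17) / 0.47 = ln(3.471) / 0.47 = 1.2443 / 0.47 = 2.647 km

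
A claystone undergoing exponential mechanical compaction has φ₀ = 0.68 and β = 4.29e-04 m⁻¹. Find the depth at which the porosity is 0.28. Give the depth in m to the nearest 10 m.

Working in km (1 km = 1000 m; β in km⁻¹ = β in m⁻¹ × 1000):
Invert Athy's law: d = ln(φ₀/φ) / β
d = ln(0.68/0.28) / 0.429 = ln(2.429) / 0.429 = 0.8873 / 0.429 = 2.068 km

2070 m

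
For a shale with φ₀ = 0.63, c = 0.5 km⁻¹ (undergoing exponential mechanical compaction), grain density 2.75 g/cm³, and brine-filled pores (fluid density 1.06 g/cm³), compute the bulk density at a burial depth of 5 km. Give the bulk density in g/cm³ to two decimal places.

Porosity at depth: φ = 0.63·exp(−0.5×5) = 0.63×0.0821 = 0.0517
Bulk density: ρ_b = (1−φ)ρ_g + φ·ρ_f = 0.9483×2.75 + 0.0517×1.06
       = 2.608 + 0.055 = 2.663 g/cm³

2.66 g/cm³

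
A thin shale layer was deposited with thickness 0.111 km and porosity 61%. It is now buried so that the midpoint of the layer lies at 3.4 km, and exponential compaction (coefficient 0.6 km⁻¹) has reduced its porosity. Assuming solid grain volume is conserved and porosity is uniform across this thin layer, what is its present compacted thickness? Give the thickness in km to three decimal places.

Porosity at 3.4 km: φ = 0.61·exp(−0.6×3.4) = 0.0793
Solid-volume conservation: h(1−φ) = h₀(1−φ₀) ⇒ h = h₀·(1−φ₀)/(1−φ)
h = 0.111 × (1 − 0.61)/(1 − 0.0793) = 0.111 × 0.4236 = 0.0470 km

0.047 km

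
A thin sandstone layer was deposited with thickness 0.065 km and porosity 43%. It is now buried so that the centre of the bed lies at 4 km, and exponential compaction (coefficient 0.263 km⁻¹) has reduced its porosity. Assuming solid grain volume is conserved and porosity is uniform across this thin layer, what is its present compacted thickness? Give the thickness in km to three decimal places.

0.044 km

Porosity at 4 km: n = 0.43·exp(−0.263×4) = 0.1502
Solid-volume conservation: h(1−n) = h₀(1−n₀) ⇒ h = h₀·(1−n₀)/(1−n)
h = 0.065 × (1 − 0.43)/(1 − 0.1502) = 0.065 × 0.6707 = 0.0436 km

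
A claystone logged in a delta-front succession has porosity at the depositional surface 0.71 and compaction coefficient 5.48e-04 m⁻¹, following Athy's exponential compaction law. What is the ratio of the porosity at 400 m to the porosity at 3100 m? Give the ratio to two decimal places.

Working in km (1 km = 1000 m; β in km⁻¹ = β in m⁻¹ × 1000):
n(z₁)/n(z₂) = e^(−β·z₁)/e^(−β·z₂) = e^{β(z₂−z₁)}
= exp(0.548 × 2.7) = exp(1.48) = 4.3912

4.39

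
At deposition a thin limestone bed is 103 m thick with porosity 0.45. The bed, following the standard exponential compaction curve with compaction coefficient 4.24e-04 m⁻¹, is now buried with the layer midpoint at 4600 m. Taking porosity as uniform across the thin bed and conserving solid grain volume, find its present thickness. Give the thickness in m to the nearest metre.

Working in km (1 km = 1000 m; β in km⁻¹ = β in m⁻¹ × 1000):
Porosity at 4.6 km: φ = 0.45·exp(−0.424×4.6) = 0.0640
Solid-volume conservation: h(1−φ) = h₀(1−φ₀) ⇒ h = h₀·(1−φ₀)/(1−φ)
h = 0.103 × (1 − 0.45)/(1 − 0.0640) = 0.103 × 0.5876 = 0.0605 km

61 m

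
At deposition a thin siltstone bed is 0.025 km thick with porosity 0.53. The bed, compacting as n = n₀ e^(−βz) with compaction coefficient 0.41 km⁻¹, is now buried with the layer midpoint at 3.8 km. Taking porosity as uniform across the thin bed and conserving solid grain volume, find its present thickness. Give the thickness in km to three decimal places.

Porosity at 3.8 km: n = 0.53·exp(−0.41×3.8) = 0.1116
Solid-volume conservation: h(1−n) = h₀(1−n₀) ⇒ h = h₀·(1−n₀)/(1−n)
h = 0.025 × (1 − 0.53)/(1 − 0.1116) = 0.025 × 0.5290 = 0.0132 km

0.013 km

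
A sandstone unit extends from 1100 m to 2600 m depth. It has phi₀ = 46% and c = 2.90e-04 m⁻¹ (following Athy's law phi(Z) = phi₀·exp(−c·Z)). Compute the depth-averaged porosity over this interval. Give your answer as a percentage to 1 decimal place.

27.1%

Working in km (1 km = 1000 m; c in km⁻¹ = c in m⁻¹ × 1000):
⟨phi⟩ = (1/(Z₂−Z₁)) ∫ phi₀ e^(−cZ) dZ = phi₀·(e^(−c·Z₁) − e^(−c·Z₂)) / (c·(Z₂−Z₁))
e^(−0.29×1.1) = 0.7269; e^(−0.29×2.6) = 0.4705
⟨phi⟩ = 0.46 × (0.7269 − 0.4705) / (0.29 × 1.5) = 0.46 × 0.5894 = 0.2711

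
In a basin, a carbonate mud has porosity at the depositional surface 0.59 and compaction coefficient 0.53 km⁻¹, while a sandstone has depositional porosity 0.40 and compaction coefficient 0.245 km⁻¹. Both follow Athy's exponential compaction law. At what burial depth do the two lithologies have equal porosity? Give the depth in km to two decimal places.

1.36 km

Set φ₀ₐ e^(−cₐd) = φ₀ᵦ e^(−cᵦd) ⇒ ln(φ₀ₐ/φ₀ᵦ) = (cₐ − cᵦ)·d
d = ln(0.59/0.4) / (0.53 − 0.245) = 0.3887 / 0.285 = 1.364 km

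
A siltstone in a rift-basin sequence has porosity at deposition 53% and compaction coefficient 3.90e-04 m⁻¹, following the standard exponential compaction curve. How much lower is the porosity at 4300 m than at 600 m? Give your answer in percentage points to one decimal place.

32.0 percentage points

Working in km (1 km = 1000 m; β in km⁻¹ = β in m⁻¹ × 1000):
φ(0.6) = 0.53·e^(−0.39×0.6) = 0.4194
φ(4.3) = 0.53·e^(−0.39×4.3) = 0.0991
Δφ = 0.4194 − 0.0991 = 0.3203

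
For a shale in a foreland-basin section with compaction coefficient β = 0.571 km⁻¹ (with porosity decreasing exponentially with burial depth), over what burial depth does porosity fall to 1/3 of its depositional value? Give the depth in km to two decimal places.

phi/phi₀ = 1/3 ⇒ exp(−β·d) = 1/3 ⇒ d = ln(3) / β
d = 1.0986 / 0.571 = 1.924 km

1.92 km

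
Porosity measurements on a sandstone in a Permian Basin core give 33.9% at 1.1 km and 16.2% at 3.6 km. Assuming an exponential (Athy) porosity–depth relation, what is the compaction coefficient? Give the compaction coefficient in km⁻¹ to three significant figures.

0.295 km⁻¹

Athy: n(z) = n₀ e^(−cz) ⇒ n₁/n₂ = e^{c(z₂−z₁)} ⇒ c = ln(n₁/n₂)/(z₂−z₁)
c = ln(0.339/0.162) / (3.6 − 1.1) = ln(2.093) / 2.5 = 0.7384 / 2.5 = 0.2954 km⁻¹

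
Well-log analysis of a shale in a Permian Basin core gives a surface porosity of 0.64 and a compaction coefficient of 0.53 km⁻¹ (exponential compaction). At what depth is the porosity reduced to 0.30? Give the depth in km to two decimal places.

Invert Athy's law: z = ln(phi₀/phi) / k
z = ln(0.64/0.3) / 0.53 = ln(2.133) / 0.53 = 0.7577 / 0.53 = 1.430 km

1.43 km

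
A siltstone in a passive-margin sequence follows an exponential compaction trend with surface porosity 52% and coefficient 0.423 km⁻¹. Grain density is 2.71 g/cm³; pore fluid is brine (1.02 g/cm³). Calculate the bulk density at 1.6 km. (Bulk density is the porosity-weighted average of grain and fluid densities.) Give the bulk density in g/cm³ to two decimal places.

2.26 g/cm³

Porosity at depth: φ = 0.52·exp(−0.423×1.6) = 0.52×0.5082 = 0.2643
Bulk density: ρ_b = (1−φ)ρ_g + φ·ρ_f = 0.7357×2.71 + 0.2643×1.02
       = 1.994 + 0.270 = 2.263 g/cm³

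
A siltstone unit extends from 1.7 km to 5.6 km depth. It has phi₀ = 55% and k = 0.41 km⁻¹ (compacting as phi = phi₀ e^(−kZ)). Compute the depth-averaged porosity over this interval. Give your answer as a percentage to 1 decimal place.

⟨phi⟩ = (1/(Z₂−Z₁)) ∫ phi₀ e^(−kZ) dZ = phi₀·(e^(−k·Z₁) − e^(−k·Z₂)) / (k·(Z₂−Z₁))
e^(−0.41×1.7) = 0.4981; e^(−0.41×5.6) = 0.1007
⟨phi⟩ = 0.55 × (0.4981 − 0.1007) / (0.41 × 3.9) = 0.55 × 0.2485 = 0.1367

13.7%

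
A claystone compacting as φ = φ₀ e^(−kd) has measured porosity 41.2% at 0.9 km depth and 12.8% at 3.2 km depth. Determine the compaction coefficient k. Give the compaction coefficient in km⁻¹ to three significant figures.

0.508 km⁻¹

Athy: φ(d) = φ₀ e^(−kd) ⇒ φ₁/φ₂ = e^{k(d₂−d₁)} ⇒ k = ln(φ₁/φ₂)/(d₂−d₁)
k = ln(0.412/0.128) / (3.2 − 0.9) = ln(3.219) / 2.3 = 1.1690 / 2.3 = 0.5083 km⁻¹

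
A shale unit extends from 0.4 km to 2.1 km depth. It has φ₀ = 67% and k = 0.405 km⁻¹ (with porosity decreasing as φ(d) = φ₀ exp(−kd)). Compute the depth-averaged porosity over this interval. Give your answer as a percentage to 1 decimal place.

41.2%

⟨φ⟩ = (1/(d₂−d₁)) ∫ φ₀ e^(−kd) dd = φ₀·(e^(−k·d₁) − e^(−k·d₂)) / (k·(d₂−d₁))
e^(−0.405×0.4) = 0.8504; e^(−0.405×2.1) = 0.4272
⟨φ⟩ = 0.67 × (0.8504 − 0.4272) / (0.405 × 1.7) = 0.67 × 0.6147 = 0.4119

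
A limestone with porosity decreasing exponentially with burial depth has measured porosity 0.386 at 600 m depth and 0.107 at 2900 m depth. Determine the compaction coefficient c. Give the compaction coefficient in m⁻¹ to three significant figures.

Working in km (1 km = 1000 m; c in km⁻¹ = c in m⁻¹ × 1000):
Athy: n(d) = n₀ e^(−cd) ⇒ n₁/n₂ = e^{c(d₂−d₁)} ⇒ c = ln(n₁/n₂)/(d₂−d₁)
c = ln(0.386/0.107) / (2.9 − 0.6) = ln(3.607) / 2.3 = 1.2830 / 2.3 = 0.5578 km⁻¹

0.000558 m⁻¹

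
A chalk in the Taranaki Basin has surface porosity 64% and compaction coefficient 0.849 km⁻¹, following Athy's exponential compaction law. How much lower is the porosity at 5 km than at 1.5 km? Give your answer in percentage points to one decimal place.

17.0 percentage points

phi(1.5) = 0.64·e^(−0.849×1.5) = 0.1791
phi(5) = 0.64·e^(−0.849×5) = 0.0092
Δphi = 0.1791 − 0.0092 = 0.1699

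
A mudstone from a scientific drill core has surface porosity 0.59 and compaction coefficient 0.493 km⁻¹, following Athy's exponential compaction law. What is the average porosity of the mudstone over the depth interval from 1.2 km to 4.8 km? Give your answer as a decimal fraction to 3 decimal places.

⟨φ⟩ = (1/(Z₂−Z₁)) ∫ φ₀ e^(−cZ) dZ = φ₀·(e^(−c·Z₁) − e^(−c·Z₂)) / (c·(Z₂−Z₁))
e^(−0.493×1.2) = 0.5534; e^(−0.493×4.8) = 0.0938
⟨φ⟩ = 0.59 × (0.5534 − 0.0938) / (0.493 × 3.6) = 0.59 × 0.2590 = 0.1528

0.153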